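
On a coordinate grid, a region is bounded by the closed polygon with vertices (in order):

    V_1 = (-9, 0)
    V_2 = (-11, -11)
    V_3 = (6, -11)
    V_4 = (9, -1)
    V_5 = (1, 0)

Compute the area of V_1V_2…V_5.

Apply Gauss's area formula: 2A = Σ (x_i·y_{i+1} − x_{i+1}·y_i), indices taken mod 5.
Σ = (99) + (187) + (93) + (1) + (0) = 380
Area = |Σ|/2 = 190.

190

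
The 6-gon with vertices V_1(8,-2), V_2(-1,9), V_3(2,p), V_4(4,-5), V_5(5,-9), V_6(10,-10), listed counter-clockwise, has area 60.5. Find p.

Write out the shoelace sum; only the two edges meeting at V_3 involve p:
2·Area = [((-1)·p − 2·9) + (2·(-5) − 4·p)] + 159
       = -5·p + 131 = 121
⇒ p = 2.

2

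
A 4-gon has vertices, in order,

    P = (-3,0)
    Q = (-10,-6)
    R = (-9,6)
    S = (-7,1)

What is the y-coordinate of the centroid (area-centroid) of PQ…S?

Apply Gauss's area formula. First the cross-terms c_i = x_i·y_{i+1} − x_{i+1}·y_i:
  18, -114, 33, 3  ⇒  2A = -60, A = -30.
Then Σ (y_i + y_{i+1})·c_i = 126, so ȳ = 126 / (6·(-30)) = -0.7.

-0.7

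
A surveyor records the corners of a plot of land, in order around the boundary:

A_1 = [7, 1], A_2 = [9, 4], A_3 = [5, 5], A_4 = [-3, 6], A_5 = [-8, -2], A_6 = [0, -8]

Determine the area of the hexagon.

Apply the surveyor's formula: 2A = Σ (x_i·y_{i+1} − x_{i+1}·y_i), indices taken mod 6.
Σ = (19) + (25) + (45) + (54) + (64) + (56) = 263
Area = |Σ|/2 = 131.5.

131.5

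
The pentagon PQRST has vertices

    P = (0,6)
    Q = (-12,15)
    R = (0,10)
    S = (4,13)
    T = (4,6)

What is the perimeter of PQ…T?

44

|PQ| = √((-12)² + (9)²) = √225 = 15
|QR| = √((12)² + (-5)²) = √169 = 13
|RS| = √((4)² + (3)²) = √25 = 5
|ST| = √((0)² + (-7)²) = √49 = 7
|TP| = √((-4)² + (0)²) = √16 = 4
Perimeter = 15 + 13 + 5 + 7 + 4 = 44.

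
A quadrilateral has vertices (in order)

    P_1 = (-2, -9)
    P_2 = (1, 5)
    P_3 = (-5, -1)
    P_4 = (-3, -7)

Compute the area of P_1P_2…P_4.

34

Σ = (-1) + (24) + (32) + (13) = 68
Area = |Σ|/2 = 34.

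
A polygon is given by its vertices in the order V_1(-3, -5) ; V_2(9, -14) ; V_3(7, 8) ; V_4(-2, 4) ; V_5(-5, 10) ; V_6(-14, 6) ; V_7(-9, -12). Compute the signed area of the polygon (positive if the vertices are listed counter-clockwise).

Cross-terms: 87, 170, 44, 0, 110, 222, 9  ⇒  Σ = 642
Signed area = Σ/2 = 321 (positive ⇒ counter-clockwise traversal).

321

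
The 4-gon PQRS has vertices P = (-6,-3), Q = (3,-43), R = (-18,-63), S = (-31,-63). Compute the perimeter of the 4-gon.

|PQ| = √((9)² + (-40)²) = √1681 = 41
|QR| = √((-21)² + (-20)²) = √841 = 29
|RS| = √((-13)² + (0)²) = √169 = 13
|SP| = √((25)² + (60)²) = √4225 = 65
Perimeter = 41 + 29 + 13 + 65 = 148.

148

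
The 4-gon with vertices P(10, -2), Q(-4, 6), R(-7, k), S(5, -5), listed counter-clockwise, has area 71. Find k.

Write out the shoelace sum; only the two edges meeting at R involve k:
2·Area = [((-4)·k − (-7)·6) + ((-7)·(-5) − 5·k)] + 92
       = -9·k + 169 = 142
⇒ k = 3.

3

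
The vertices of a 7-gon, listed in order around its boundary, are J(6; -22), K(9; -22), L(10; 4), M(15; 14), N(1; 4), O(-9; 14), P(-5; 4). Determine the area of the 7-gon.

309

Apply the shoelace formula: 2A = Σ (x_i·y_{i+1} − x_{i+1}·y_i), indices taken mod 7.
Σ = (66) + (256) + (80) + (46) + (50) + (34) + (86) = 618
Area = |Σ|/2 = 309.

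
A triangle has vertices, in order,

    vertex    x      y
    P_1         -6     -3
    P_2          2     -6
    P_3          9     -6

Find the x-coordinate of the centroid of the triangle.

5/3

Apply the surveyor's formula. First the cross-terms c_i = x_i·y_{i+1} − x_{i+1}·y_i:
  42, 42, -63  ⇒  2A = 21, A = 10.5.
Then Σ (x_i + x_{i+1})·c_i = 105, so x̄ = 105 / (6·10.5) = 5/3.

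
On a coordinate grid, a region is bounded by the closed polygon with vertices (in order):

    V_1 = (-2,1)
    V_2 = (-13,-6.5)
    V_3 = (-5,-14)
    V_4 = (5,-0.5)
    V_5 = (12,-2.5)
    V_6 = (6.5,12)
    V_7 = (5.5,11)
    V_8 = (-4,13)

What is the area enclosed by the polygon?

Apply the surveyor's formula: 2A = Σ (x_i·y_{i+1} − x_{i+1}·y_i), indices taken mod 8.
Σ = (26) + (149.5) + (72.5) + (-6.5) + (160.25) + (5.5) + (115.5) + (22) = 544.75
Area = |Σ|/2 = 272.375.

272.375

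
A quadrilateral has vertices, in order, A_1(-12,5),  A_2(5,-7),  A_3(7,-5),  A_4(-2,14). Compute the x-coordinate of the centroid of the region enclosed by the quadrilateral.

Apply the shoelace (surveyor's) formula. First the cross-terms c_i = x_i·y_{i+1} − x_{i+1}·y_i:
  59, 24, 88, 158  ⇒  2A = 329, A = 164.5.
Then Σ (x_i + x_{i+1})·c_i = -1897, so x̄ = -1897 / (6·164.5) = -271/141.

-271/141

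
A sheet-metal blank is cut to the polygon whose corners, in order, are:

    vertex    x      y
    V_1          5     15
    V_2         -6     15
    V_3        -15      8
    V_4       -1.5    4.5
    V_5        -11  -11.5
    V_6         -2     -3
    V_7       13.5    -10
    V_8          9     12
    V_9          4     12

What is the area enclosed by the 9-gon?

Apply Gauss's area formula: 2A = Σ (x_i·y_{i+1} − x_{i+1}·y_i), indices taken mod 9.
Σ = (165) + (177) + (-55.5) + (66.75) + (10) + (60.5) + (252) + (60) + (0) = 735.75
Area = |Σ|/2 = 367.875.

367.875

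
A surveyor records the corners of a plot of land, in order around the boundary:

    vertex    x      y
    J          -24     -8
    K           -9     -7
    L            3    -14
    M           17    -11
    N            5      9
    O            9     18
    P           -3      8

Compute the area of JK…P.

503.5

Apply the shoelace formula: 2A = Σ (x_i·y_{i+1} − x_{i+1}·y_i), indices taken mod 7.
Cross-terms: 96, 147, 205, 208, 9, 126, 216  ⇒  Σ = 1007
Area = |Σ|/2 = 503.5.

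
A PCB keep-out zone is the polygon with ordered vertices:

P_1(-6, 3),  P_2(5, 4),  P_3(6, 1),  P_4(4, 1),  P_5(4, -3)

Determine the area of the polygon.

39

Apply the surveyor's formula: 2A = Σ (x_i·y_{i+1} − x_{i+1}·y_i), indices taken mod 5.
Σ = (-39) + (-19) + (2) + (-16) + (-6) = -78
Area = |Σ|/2 = 39.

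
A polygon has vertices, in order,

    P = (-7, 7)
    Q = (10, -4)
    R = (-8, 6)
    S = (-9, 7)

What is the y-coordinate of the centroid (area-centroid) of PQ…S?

146/45

Apply the shoelace formula. First the cross-terms c_i = x_i·y_{i+1} − x_{i+1}·y_i:
  -42, 28, -2, -14  ⇒  2A = -30, A = -15.
Then Σ (y_i + y_{i+1})·c_i = -292, so ȳ = -292 / (6·(-15)) = 146/45.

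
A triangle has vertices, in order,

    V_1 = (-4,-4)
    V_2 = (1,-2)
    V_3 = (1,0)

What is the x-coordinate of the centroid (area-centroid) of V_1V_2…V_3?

Apply the shoelace formula. First the cross-terms c_i = x_i·y_{i+1} − x_{i+1}·y_i:
  12, 2, -4  ⇒  2A = 10, A = 5.
Then Σ (x_i + x_{i+1})·c_i = -20, so x̄ = -20 / (6·5) = -2/3.

-2/3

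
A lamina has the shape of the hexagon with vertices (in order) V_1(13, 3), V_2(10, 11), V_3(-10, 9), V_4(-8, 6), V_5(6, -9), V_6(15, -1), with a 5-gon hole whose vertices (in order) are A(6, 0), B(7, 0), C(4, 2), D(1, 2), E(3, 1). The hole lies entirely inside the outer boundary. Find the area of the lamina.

Outer boundary:
Σ = (113) + (200) + (12) + (36) + (129) + (58) = 548
Area = |Σ|/2 = 274.
Hole:
Apply the surveyor's formula: 2A = Σ (x_i·y_{i+1} − x_{i+1}·y_i), indices taken mod 5.
Cross-terms: 0, 14, 6, -5, -6  ⇒  Σ = 9
Area = |Σ|/2 = 4.5.
Net area = 274 − 4.5 = 269.5.

269.5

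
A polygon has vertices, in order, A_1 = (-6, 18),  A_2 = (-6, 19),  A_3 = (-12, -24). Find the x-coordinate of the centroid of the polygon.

Apply the surveyor's formula. First the cross-terms c_i = x_i·y_{i+1} − x_{i+1}·y_i:
  -6, 372, -360  ⇒  2A = 6, A = 3.
Then Σ (x_i + x_{i+1})·c_i = -144, so x̄ = -144 / (6·3) = -8.

-8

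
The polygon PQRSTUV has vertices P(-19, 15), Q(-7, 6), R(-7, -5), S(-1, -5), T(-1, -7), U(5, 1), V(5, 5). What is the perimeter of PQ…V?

|PQ| = √((12)² + (-9)²) = √225 = 15
|QR| = √((0)² + (-11)²) = √121 = 11
|RS| = √((6)² + (0)²) = √36 = 6
|ST| = √((0)² + (-2)²) = √4 = 2
|TU| = √((6)² + (8)²) = √100 = 10
|UV| = √((0)² + (4)²) = √16 = 4
|VP| = √((-24)² + (10)²) = √676 = 26
Perimeter = 15 + 11 + 6 + 2 + 10 + 4 + 26 = 74.

74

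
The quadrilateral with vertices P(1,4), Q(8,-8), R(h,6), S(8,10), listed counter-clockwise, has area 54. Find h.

7

The doubled signed area Σ (x_i y_{i+1} − x_{i+1} y_i) is linear in h.
With h=0 it equals -18; the coefficient of h is 18 (from the two edges through R).
So 18·h + -18 = 2·54 = 108 ⇒ h = 7.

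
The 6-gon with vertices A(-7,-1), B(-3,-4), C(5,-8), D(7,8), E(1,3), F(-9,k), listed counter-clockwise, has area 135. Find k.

Write out the shoelace sum; only the two edges meeting at F involve k:
2·Area = [(1·k − (-9)·3) + ((-9)·(-1) − (-7)·k)] + 178
       = 8·k + 214 = 270
⇒ k = 7.

7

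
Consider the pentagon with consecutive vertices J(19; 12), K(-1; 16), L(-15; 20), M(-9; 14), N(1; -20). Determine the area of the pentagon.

Apply the shoelace formula: 2A = Σ (x_i·y_{i+1} − x_{i+1}·y_i), indices taken mod 5.
J→K: (19)(16) − (-1)(12) = 316
K→L: (-1)(20) − (-15)(16) = 220
L→M: (-15)(14) − (-9)(20) = -30
M→N: (-9)(-20) − (1)(14) = 166
N→J: (1)(12) − (19)(-20) = 392
Σ = 1064
Area = |Σ|/2 = 532.

532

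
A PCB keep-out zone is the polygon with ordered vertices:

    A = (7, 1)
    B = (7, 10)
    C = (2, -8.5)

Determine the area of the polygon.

22.5

Apply the surveyor's formula: 2A = Σ (x_i·y_{i+1} − x_{i+1}·y_i), indices taken mod 3.
A→B: (7)(10) − (7)(1) = 63
B→C: (7)(-8.5) − (2)(10) = -79.5
C→A: (2)(1) − (7)(-8.5) = 61.5
Σ = 45
Area = |Σ|/2 = 22.5.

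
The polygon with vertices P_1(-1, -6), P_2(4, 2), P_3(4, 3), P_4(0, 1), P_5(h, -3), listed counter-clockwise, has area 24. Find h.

-3

Write out the shoelace sum; only the two edges meeting at P_5 involve h:
2·Area = [(0·(-3) − h·1) + (h·(-6) − (-1)·(-3))] + 30
       = -7·h + 27 = 48
⇒ h = -3.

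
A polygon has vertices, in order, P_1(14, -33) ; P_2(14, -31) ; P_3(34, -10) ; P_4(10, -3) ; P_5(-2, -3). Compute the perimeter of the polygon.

102

|P_1P_2| = √((0)² + (2)²) = √4 = 2
|P_2P_3| = √((20)² + (21)²) = √841 = 29
|P_3P_4| = √((-24)² + (7)²) = √625 = 25
|P_4P_5| = √((-12)² + (0)²) = √144 = 12
|P_5P_1| = √((16)² + (-30)²) = √1156 = 34
Perimeter = 2 + 29 + 25 + 12 + 34 = 102.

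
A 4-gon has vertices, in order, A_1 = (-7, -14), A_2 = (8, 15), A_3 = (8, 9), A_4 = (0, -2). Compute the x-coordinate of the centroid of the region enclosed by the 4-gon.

791/213

Apply Gauss's area formula. First the cross-terms c_i = x_i·y_{i+1} − x_{i+1}·y_i:
  7, -48, -16, -14  ⇒  2A = -71, A = -35.5.
Then Σ (x_i + x_{i+1})·c_i = -791, so x̄ = -791 / (6·(-35.5)) = 791/213.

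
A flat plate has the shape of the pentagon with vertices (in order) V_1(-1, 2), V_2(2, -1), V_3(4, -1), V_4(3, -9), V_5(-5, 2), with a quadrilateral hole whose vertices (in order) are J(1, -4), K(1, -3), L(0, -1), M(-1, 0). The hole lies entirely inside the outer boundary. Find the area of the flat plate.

Outer boundary:
Apply Gauss's area formula: 2A = Σ (x_i·y_{i+1} − x_{i+1}·y_i), indices taken mod 5.
Σ = (-3) + (2) + (-33) + (-39) + (-8) = -81
Area = |Σ|/2 = 40.5.
Hole:
Σ = (1) + (-1) + (-1) + (4) = 3
Area = |Σ|/2 = 1.5.
Net area = 40.5 − 1.5 = 39.

39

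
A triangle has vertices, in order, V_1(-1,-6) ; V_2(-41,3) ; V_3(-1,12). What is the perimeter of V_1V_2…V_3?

100

|V_1V_2| = √((-40)² + (9)²) = √1681 = 41
|V_2V_3| = √((40)² + (9)²) = √1681 = 41
|V_3V_1| = √((0)² + (-18)²) = √324 = 18
Perimeter = 41 + 41 + 18 = 100.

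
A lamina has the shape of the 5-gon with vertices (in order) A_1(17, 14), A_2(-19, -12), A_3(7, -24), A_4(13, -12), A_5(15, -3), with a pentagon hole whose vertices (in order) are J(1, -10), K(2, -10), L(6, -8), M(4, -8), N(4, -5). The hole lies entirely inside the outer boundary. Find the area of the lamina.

Outer boundary:
Σ = (62) + (540) + (228) + (141) + (261) = 1232
Area = |Σ|/2 = 616.
Hole:
Σ = (10) + (44) + (-16) + (12) + (-35) = 15
Area = |Σ|/2 = 7.5.
Net area = 616 − 7.5 = 608.5.

608.5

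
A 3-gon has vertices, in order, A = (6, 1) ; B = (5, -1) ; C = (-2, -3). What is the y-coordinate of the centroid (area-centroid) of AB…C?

Apply the shoelace (surveyor's) formula. First the cross-terms c_i = x_i·y_{i+1} − x_{i+1}·y_i:
  -11, -17, 16  ⇒  2A = -12, A = -6.
Then Σ (y_i + y_{i+1})·c_i = 36, so ȳ = 36 / (6·(-6)) = -1.

-1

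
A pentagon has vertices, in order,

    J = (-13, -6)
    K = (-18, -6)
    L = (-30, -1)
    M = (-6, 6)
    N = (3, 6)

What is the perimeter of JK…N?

|JK| = √((-5)² + (0)²) = √25 = 5
|KL| = √((-12)² + (5)²) = √169 = 13
|LM| = √((24)² + (7)²) = √625 = 25
|MN| = √((9)² + (0)²) = √81 = 9
|NJ| = √((-16)² + (-12)²) = √400 = 20
Perimeter = 5 + 13 + 25 + 9 + 20 = 72.

72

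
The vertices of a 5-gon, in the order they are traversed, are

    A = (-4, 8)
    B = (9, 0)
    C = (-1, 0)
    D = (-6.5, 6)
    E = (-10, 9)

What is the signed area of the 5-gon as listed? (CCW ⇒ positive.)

-60.25

A→B: (-4)(0) − (9)(8) = -72
B→C: (9)(0) − (-1)(0) = 0
C→D: (-1)(6) − (-6.5)(0) = -6
D→E: (-6.5)(9) − (-10)(6) = 1.5
E→A: (-10)(8) − (-4)(9) = -44
Σ = -120.5
Signed area = Σ/2 = -60.25 (negative ⇒ clockwise traversal).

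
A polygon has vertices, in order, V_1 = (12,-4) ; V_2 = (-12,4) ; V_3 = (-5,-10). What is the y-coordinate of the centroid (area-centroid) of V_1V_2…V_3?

Apply the shoelace (surveyor's) formula. First the cross-terms c_i = x_i·y_{i+1} − x_{i+1}·y_i:
  0, 140, 140  ⇒  2A = 280, A = 140.
Then Σ (y_i + y_{i+1})·c_i = -2800, so ȳ = -2800 / (6·140) = -10/3.

-10/3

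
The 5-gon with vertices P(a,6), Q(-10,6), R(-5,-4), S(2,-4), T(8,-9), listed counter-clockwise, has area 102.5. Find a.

The doubled signed area Σ (x_i y_{i+1} − x_{i+1} y_i) is linear in a.
With a=0 it equals 220; the coefficient of a is 15 (from the two edges through P).
So 15·a + 220 = 2·102.5 = 205 ⇒ a = -1.

-1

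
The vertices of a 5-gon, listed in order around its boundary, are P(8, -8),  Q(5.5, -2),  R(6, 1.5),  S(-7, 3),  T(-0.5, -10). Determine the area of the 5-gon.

116.125

P→Q: (8)(-2) − (5.5)(-8) = 28
Q→R: (5.5)(1.5) − (6)(-2) = 20.25
R→S: (6)(3) − (-7)(1.5) = 28.5
S→T: (-7)(-10) − (-0.5)(3) = 71.5
T→P: (-0.5)(-8) − (8)(-10) = 84
Σ = 232.25
Area = |Σ|/2 = 116.125.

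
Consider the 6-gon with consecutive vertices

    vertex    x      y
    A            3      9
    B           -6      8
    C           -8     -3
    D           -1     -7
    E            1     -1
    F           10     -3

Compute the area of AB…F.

Apply Gauss's area formula: 2A = Σ (x_i·y_{i+1} − x_{i+1}·y_i), indices taken mod 6.
Σ = (78) + (82) + (53) + (8) + (7) + (99) = 327
Area = |Σ|/2 = 163.5.

163.5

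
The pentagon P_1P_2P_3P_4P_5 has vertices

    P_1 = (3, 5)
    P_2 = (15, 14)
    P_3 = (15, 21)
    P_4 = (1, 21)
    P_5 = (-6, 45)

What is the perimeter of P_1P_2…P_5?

102

|P_1P_2| = √((12)² + (9)²) = √225 = 15
|P_2P_3| = √((0)² + (7)²) = √49 = 7
|P_3P_4| = √((-14)² + (0)²) = √196 = 14
|P_4P_5| = √((-7)² + (24)²) = √625 = 25
|P_5P_1| = √((9)² + (-40)²) = √1681 = 41
Perimeter = 15 + 7 + 14 + 25 + 41 = 102.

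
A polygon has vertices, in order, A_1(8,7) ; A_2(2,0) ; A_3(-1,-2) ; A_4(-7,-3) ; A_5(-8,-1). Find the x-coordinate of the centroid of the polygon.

Apply the shoelace (surveyor's) formula. First the cross-terms c_i = x_i·y_{i+1} − x_{i+1}·y_i:
  -14, -4, -11, -17, -48  ⇒  2A = -94, A = -47.
Then Σ (x_i + x_{i+1})·c_i = 199, so x̄ = 199 / (6·(-47)) = -199/282.

-199/282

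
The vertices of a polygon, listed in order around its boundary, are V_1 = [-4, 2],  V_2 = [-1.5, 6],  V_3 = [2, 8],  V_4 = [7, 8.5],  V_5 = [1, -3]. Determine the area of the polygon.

61.75

Apply Gauss's area formula: 2A = Σ (x_i·y_{i+1} − x_{i+1}·y_i), indices taken mod 5.
Σ = (-21) + (-24) + (-39) + (-29.5) + (-10) = -123.5
Area = |Σ|/2 = 61.75.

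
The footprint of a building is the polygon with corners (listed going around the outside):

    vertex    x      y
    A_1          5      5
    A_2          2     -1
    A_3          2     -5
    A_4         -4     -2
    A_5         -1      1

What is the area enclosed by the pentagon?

31.5

Apply the shoelace (surveyor's) formula: 2A = Σ (x_i·y_{i+1} − x_{i+1}·y_i), indices taken mod 5.
A_1→A_2: (5)(-1) − (2)(5) = -15
A_2→A_3: (2)(-5) − (2)(-1) = -8
A_3→A_4: (2)(-2) − (-4)(-5) = -24
A_4→A_5: (-4)(1) − (-1)(-2) = -6
A_5→A_1: (-1)(5) − (5)(1) = -10
Σ = -63
Area = |Σ|/2 = 31.5.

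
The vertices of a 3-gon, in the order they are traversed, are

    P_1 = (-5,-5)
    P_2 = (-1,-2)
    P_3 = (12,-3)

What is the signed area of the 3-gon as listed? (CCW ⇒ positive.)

Apply the shoelace formula: 2A = Σ (x_i·y_{i+1} − x_{i+1}·y_i), indices taken mod 3.
Σ = (5) + (27) + (-75) = -43
Signed area = Σ/2 = -21.5 (negative ⇒ clockwise traversal).

-21.5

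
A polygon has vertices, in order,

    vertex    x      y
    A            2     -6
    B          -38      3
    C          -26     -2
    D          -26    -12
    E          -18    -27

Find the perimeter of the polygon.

|AB| = √((-40)² + (9)²) = √1681 = 41
|BC| = √((12)² + (-5)²) = √169 = 13
|CD| = √((0)² + (-10)²) = √100 = 10
|DE| = √((8)² + (-15)²) = √289 = 17
|EA| = √((20)² + (21)²) = √841 = 29
Perimeter = 41 + 13 + 10 + 17 + 29 = 110.

110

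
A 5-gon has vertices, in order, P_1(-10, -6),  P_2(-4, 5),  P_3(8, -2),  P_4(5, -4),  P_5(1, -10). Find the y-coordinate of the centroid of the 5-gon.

-35/12

Apply the shoelace formula. First the cross-terms c_i = x_i·y_{i+1} − x_{i+1}·y_i:
  -74, -32, -22, -46, -106  ⇒  2A = -280, A = -140.
Then Σ (y_i + y_{i+1})·c_i = 2450, so ȳ = 2450 / (6·(-140)) = -35/12.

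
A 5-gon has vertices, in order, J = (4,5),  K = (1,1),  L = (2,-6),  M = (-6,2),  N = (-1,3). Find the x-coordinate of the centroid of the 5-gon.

-80/111

Apply the shoelace (surveyor's) formula. First the cross-terms c_i = x_i·y_{i+1} − x_{i+1}·y_i:
  -1, -8, -32, -16, -17  ⇒  2A = -74, A = -37.
Then Σ (x_i + x_{i+1})·c_i = 160, so x̄ = 160 / (6·(-37)) = -80/111.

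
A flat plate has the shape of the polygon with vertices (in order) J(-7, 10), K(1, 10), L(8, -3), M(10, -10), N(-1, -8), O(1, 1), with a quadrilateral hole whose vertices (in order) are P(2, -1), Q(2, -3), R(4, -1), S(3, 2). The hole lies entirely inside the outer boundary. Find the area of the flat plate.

Outer boundary:
Σ = (-80) + (-83) + (-50) + (-90) + (7) + (17) = -279
Area = |Σ|/2 = 139.5.
Hole:
P→Q: (2)(-3) − (2)(-1) = -4
Q→R: (2)(-1) − (4)(-3) = 10
R→S: (4)(2) − (3)(-1) = 11
S→P: (3)(-1) − (2)(2) = -7
Σ = 10
Area = |Σ|/2 = 5.
Net area = 139.5 − 5 = 134.5.

134.5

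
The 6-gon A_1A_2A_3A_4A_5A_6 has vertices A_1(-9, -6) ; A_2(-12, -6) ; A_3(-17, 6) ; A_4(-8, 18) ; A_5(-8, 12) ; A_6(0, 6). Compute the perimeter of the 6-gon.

|A_1A_2| = √((-3)² + (0)²) = √9 = 3
|A_2A_3| = √((-5)² + (12)²) = √169 = 13
|A_3A_4| = √((9)² + (12)²) = √225 = 15
|A_4A_5| = √((0)² + (-6)²) = √36 = 6
|A_5A_6| = √((8)² + (-6)²) = √100 = 10
|A_6A_1| = √((-9)² + (-12)²) = √225 = 15
Perimeter = 3 + 13 + 15 + 6 + 10 + 15 = 62.

62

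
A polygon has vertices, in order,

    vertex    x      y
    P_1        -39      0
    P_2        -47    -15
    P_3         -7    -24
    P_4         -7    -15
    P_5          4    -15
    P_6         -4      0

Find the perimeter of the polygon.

130

|P_1P_2| = √((-8)² + (-15)²) = √289 = 17
|P_2P_3| = √((40)² + (-9)²) = √1681 = 41
|P_3P_4| = √((0)² + (9)²) = √81 = 9
|P_4P_5| = √((11)² + (0)²) = √121 = 11
|P_5P_6| = √((-8)² + (15)²) = √289 = 17
|P_6P_1| = √((-35)² + (0)²) = √1225 = 35
Perimeter = 17 + 41 + 9 + 11 + 17 + 35 = 130.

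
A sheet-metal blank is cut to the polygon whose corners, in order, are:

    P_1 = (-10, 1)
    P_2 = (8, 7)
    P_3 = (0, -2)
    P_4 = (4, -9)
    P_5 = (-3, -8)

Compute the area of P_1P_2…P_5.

P_1→P_2: (-10)(7) − (8)(1) = -78
P_2→P_3: (8)(-2) − (0)(7) = -16
P_3→P_4: (0)(-9) − (4)(-2) = 8
P_4→P_5: (4)(-8) − (-3)(-9) = -59
P_5→P_1: (-3)(1) − (-10)(-8) = -83
Σ = -228
Area = |Σ|/2 = 114.

114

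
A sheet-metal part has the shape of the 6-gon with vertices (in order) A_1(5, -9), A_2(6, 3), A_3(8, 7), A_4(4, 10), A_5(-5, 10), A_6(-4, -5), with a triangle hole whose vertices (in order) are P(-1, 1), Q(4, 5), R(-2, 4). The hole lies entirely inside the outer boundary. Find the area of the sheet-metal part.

Outer boundary:
Apply the surveyor's formula: 2A = Σ (x_i·y_{i+1} − x_{i+1}·y_i), indices taken mod 6.
A_1→A_2: (5)(3) − (6)(-9) = 69
A_2→A_3: (6)(7) − (8)(3) = 18
A_3→A_4: (8)(10) − (4)(7) = 52
A_4→A_5: (4)(10) − (-5)(10) = 90
A_5→A_6: (-5)(-5) − (-4)(10) = 65
A_6→A_1: (-4)(-9) − (5)(-5) = 61
Σ = 355
Area = |Σ|/2 = 177.5.
Hole:
Apply Gauss's area formula: 2A = Σ (x_i·y_{i+1} − x_{i+1}·y_i), indices taken mod 3.
Cross-terms: -9, 26, 2  ⇒  Σ = 19
Area = |Σ|/2 = 9.5.
Net area = 177.5 − 9.5 = 168.

168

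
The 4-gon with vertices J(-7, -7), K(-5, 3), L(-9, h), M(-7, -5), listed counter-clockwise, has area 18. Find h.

Write out the shoelace sum; only the two edges meeting at L involve h:
2·Area = [((-5)·h − (-9)·3) + ((-9)·(-5) − (-7)·h)] + -42
       = 2·h + 30 = 36
⇒ h = 3.

3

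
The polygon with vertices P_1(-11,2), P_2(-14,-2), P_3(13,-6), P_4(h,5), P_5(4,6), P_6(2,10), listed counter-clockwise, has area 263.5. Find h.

The doubled signed area Σ (x_i y_{i+1} − x_{i+1} y_i) is linear in h.
With h=0 it equals 347; the coefficient of h is 12 (from the two edges through P_4).
So 12·h + 347 = 2·263.5 = 527 ⇒ h = 15.

15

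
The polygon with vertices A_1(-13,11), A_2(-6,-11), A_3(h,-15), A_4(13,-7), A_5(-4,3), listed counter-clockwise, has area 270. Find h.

10

The doubled signed area Σ (x_i y_{i+1} − x_{i+1} y_i) is linear in h.
With h=0 it equals 500; the coefficient of h is 4 (from the two edges through A_3).
So 4·h + 500 = 2·270 = 540 ⇒ h = 10.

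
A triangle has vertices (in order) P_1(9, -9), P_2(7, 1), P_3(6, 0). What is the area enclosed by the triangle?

Apply the surveyor's formula: 2A = Σ (x_i·y_{i+1} − x_{i+1}·y_i), indices taken mod 3.
P_1→P_2: (9)(1) − (7)(-9) = 72
P_2→P_3: (7)(0) − (6)(1) = -6
P_3→P_1: (6)(-9) − (9)(0) = -54
Σ = 12
Area = |Σ|/2 = 6.

6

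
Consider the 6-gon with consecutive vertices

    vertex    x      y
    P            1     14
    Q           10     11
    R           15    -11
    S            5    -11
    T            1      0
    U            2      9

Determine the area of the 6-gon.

237.5

Σ = (-129) + (-275) + (-110) + (11) + (9) + (19) = -475
Area = |Σ|/2 = 237.5.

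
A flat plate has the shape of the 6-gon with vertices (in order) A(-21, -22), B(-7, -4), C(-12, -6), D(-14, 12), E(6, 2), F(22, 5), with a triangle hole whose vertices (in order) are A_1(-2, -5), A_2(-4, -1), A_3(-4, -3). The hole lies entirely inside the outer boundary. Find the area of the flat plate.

396.5

Outer boundary:
A→B: (-21)(-4) − (-7)(-22) = -70
B→C: (-7)(-6) − (-12)(-4) = -6
C→D: (-12)(12) − (-14)(-6) = -228
D→E: (-14)(2) − (6)(12) = -100
E→F: (6)(5) − (22)(2) = -14
F→A: (22)(-22) − (-21)(5) = -379
Σ = -797
Area = |Σ|/2 = 398.5.
Hole:
Σ = (-18) + (8) + (14) = 4
Area = |Σ|/2 = 2.
Net area = 398.5 − 2 = 396.5.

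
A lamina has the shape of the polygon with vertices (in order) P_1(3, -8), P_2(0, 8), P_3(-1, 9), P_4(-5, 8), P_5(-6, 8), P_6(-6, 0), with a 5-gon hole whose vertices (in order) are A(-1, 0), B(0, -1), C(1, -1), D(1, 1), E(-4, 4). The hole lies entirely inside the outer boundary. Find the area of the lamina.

78.5

Outer boundary:
Apply the surveyor's formula: 2A = Σ (x_i·y_{i+1} − x_{i+1}·y_i), indices taken mod 6.
P_1→P_2: (3)(8) − (0)(-8) = 24
P_2→P_3: (0)(9) − (-1)(8) = 8
P_3→P_4: (-1)(8) − (-5)(9) = 37
P_4→P_5: (-5)(8) − (-6)(8) = 8
P_5→P_6: (-6)(0) − (-6)(8) = 48
P_6→P_1: (-6)(-8) − (3)(0) = 48
Σ = 173
Area = |Σ|/2 = 86.5.
Hole:
A→B: (-1)(-1) − (0)(0) = 1
B→C: (0)(-1) − (1)(-1) = 1
C→D: (1)(1) − (1)(-1) = 2
D→E: (1)(4) − (-4)(1) = 8
E→A: (-4)(0) − (-1)(4) = 4
Σ = 16
Area = |Σ|/2 = 8.
Net area = 86.5 − 8 = 78.5.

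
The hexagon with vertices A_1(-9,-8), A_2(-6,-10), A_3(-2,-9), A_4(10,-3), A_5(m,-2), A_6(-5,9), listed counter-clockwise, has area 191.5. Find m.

Write out the shoelace sum; only the two edges meeting at A_5 involve m:
2·Area = [(10·(-2) − m·(-3)) + (m·9 − (-5)·(-2))] + 293
       = 12·m + 263 = 383
⇒ m = 10.

10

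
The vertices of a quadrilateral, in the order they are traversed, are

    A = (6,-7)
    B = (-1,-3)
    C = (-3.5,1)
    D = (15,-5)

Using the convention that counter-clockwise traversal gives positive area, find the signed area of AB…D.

Cross-terms: -25, -11.5, 2.5, -75  ⇒  Σ = -109
Signed area = Σ/2 = -54.5 (negative ⇒ clockwise traversal).

-54.5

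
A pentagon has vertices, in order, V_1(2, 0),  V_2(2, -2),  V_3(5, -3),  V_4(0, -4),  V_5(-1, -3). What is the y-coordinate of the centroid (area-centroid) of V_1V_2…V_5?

Apply the surveyor's formula. First the cross-terms c_i = x_i·y_{i+1} − x_{i+1}·y_i:
  -4, 4, -20, -4, 6  ⇒  2A = -18, A = -9.
Then Σ (y_i + y_{i+1})·c_i = 138, so ȳ = 138 / (6·(-9)) = -23/9.

-23/9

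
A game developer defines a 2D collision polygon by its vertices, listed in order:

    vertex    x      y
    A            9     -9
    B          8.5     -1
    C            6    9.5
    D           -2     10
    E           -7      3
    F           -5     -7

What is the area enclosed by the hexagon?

234.625

Apply Gauss's area formula: 2A = Σ (x_i·y_{i+1} − x_{i+1}·y_i), indices taken mod 6.
A→B: (9)(-1) − (8.5)(-9) = 67.5
B→C: (8.5)(9.5) − (6)(-1) = 86.75
C→D: (6)(10) − (-2)(9.5) = 79
D→E: (-2)(3) − (-7)(10) = 64
E→F: (-7)(-7) − (-5)(3) = 64
F→A: (-5)(-9) − (9)(-7) = 108
Σ = 469.25
Area = |Σ|/2 = 234.625.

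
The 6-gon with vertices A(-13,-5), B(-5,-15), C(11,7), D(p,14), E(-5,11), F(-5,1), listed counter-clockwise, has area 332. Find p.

The doubled signed area Σ (x_i y_{i+1} − x_{i+1} y_i) is linear in p.
With p=0 it equals 612; the coefficient of p is 4 (from the two edges through D).
So 4·p + 612 = 2·332 = 664 ⇒ p = 13.

13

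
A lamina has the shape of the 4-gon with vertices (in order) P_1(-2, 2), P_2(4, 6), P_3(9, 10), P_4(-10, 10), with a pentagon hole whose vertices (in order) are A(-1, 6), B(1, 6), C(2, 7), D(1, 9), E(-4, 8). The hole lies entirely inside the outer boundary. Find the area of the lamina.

67

Outer boundary:
Cross-terms: -20, -14, 190, 0  ⇒  Σ = 156
Area = |Σ|/2 = 78.
Hole:
Σ = (-12) + (-5) + (11) + (44) + (-16) = 22
Area = |Σ|/2 = 11.
Net area = 78 − 11 = 67.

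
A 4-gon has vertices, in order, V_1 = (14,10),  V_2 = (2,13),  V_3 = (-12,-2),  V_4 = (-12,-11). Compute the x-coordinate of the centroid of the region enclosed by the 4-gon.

Apply the surveyor's formula. First the cross-terms c_i = x_i·y_{i+1} − x_{i+1}·y_i:
  162, 152, 108, 34  ⇒  2A = 456, A = 228.
Then Σ (x_i + x_{i+1})·c_i = -1452, so x̄ = -1452 / (6·228) = -121/114.

-121/114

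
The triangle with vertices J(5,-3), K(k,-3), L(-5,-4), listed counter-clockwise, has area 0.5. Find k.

4

The doubled signed area Σ (x_i y_{i+1} − x_{i+1} y_i) is linear in k.
With k=0 it equals 5; the coefficient of k is -1 (from the two edges through K).
So -1·k + 5 = 2·0.5 = 1 ⇒ k = 4.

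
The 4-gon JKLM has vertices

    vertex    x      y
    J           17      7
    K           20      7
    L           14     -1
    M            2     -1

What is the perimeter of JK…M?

|JK| = √((3)² + (0)²) = √9 = 3
|KL| = √((-6)² + (-8)²) = √100 = 10
|LM| = √((-12)² + (0)²) = √144 = 12
|MJ| = √((15)² + (8)²) = √289 = 17
Perimeter = 3 + 10 + 12 + 17 = 42.

42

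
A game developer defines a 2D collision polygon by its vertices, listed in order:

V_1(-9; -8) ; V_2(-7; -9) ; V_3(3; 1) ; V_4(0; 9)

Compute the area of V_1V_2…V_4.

76.5

Apply the shoelace (surveyor's) formula: 2A = Σ (x_i·y_{i+1} − x_{i+1}·y_i), indices taken mod 4.
Σ = (25) + (20) + (27) + (81) = 153
Area = |Σ|/2 = 76.5.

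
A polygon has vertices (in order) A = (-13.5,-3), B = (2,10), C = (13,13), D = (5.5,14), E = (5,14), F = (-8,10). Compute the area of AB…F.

102.75

Apply Gauss's area formula: 2A = Σ (x_i·y_{i+1} − x_{i+1}·y_i), indices taken mod 6.
Σ = (-129) + (-104) + (110.5) + (7) + (162) + (159) = 205.5
Area = |Σ|/2 = 102.75.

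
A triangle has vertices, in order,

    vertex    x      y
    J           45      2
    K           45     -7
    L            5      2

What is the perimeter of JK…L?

|JK| = √((0)² + (-9)²) = √81 = 9
|KL| = √((-40)² + (9)²) = √1681 = 41
|LJ| = √((40)² + (0)²) = √1600 = 40
Perimeter = 9 + 41 + 40 = 90.

90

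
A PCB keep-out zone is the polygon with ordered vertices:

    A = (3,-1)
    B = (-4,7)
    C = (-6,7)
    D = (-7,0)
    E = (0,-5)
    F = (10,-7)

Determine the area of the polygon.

88

Apply the surveyor's formula: 2A = Σ (x_i·y_{i+1} − x_{i+1}·y_i), indices taken mod 6.
Cross-terms: 17, 14, 49, 35, 50, 11  ⇒  Σ = 176
Area = |Σ|/2 = 88.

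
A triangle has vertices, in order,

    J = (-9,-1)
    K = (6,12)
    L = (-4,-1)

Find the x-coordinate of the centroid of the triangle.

Apply the surveyor's formula. First the cross-terms c_i = x_i·y_{i+1} − x_{i+1}·y_i:
  -102, 42, -5  ⇒  2A = -65, A = -32.5.
Then Σ (x_i + x_{i+1})·c_i = 455, so x̄ = 455 / (6·(-32.5)) = -7/3.

-7/3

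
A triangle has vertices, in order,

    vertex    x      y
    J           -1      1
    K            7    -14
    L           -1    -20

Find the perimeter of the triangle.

48

|JK| = √((8)² + (-15)²) = √289 = 17
|KL| = √((-8)² + (-6)²) = √100 = 10
|LJ| = √((0)² + (21)²) = √441 = 21
Perimeter = 17 + 10 + 21 = 48.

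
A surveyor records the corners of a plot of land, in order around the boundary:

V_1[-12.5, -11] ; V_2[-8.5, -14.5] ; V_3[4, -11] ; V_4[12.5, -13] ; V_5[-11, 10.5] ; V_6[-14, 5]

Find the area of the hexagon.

310.75

V_1→V_2: (-12.5)(-14.5) − (-8.5)(-11) = 87.75
V_2→V_3: (-8.5)(-11) − (4)(-14.5) = 151.5
V_3→V_4: (4)(-13) − (12.5)(-11) = 85.5
V_4→V_5: (12.5)(10.5) − (-11)(-13) = -11.75
V_5→V_6: (-11)(5) − (-14)(10.5) = 92
V_6→V_1: (-14)(-11) − (-12.5)(5) = 216.5
Σ = 621.5
Area = |Σ|/2 = 310.75.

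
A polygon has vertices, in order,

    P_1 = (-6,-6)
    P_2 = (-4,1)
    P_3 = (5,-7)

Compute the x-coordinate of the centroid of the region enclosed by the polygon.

Apply the surveyor's formula. First the cross-terms c_i = x_i·y_{i+1} − x_{i+1}·y_i:
  -30, 23, -72  ⇒  2A = -79, A = -39.5.
Then Σ (x_i + x_{i+1})·c_i = 395, so x̄ = 395 / (6·(-39.5)) = -5/3.

-5/3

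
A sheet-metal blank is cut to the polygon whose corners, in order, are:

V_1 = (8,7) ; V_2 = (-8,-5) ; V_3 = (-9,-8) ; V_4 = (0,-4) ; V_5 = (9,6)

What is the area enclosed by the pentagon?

61

Apply the shoelace formula: 2A = Σ (x_i·y_{i+1} − x_{i+1}·y_i), indices taken mod 5.
Σ = (16) + (19) + (36) + (36) + (15) = 122
Area = |Σ|/2 = 61.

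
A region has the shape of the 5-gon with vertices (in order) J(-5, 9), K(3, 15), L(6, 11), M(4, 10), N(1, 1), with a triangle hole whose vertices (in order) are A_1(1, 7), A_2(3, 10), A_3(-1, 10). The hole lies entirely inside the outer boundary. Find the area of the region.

Outer boundary:
Apply the shoelace formula: 2A = Σ (x_i·y_{i+1} − x_{i+1}·y_i), indices taken mod 5.
Σ = (-102) + (-57) + (16) + (-6) + (14) = -135
Area = |Σ|/2 = 67.5.
Hole:
Σ = (-11) + (40) + (-17) = 12
Area = |Σ|/2 = 6.
Net area = 67.5 − 6 = 61.5.

61.5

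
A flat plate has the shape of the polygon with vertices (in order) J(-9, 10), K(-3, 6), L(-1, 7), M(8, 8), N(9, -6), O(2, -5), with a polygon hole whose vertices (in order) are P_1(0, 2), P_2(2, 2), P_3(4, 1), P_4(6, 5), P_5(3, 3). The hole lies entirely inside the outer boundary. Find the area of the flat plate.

134

Outer boundary:
Apply the surveyor's formula: 2A = Σ (x_i·y_{i+1} − x_{i+1}·y_i), indices taken mod 6.
Σ = (-24) + (-15) + (-64) + (-120) + (-33) + (-25) = -281
Area = |Σ|/2 = 140.5.
Hole:
Apply the shoelace (surveyor's) formula: 2A = Σ (x_i·y_{i+1} − x_{i+1}·y_i), indices taken mod 5.
Σ = (-4) + (-6) + (14) + (3) + (6) = 13
Area = |Σ|/2 = 6.5.
Net area = 140.5 − 6.5 = 134.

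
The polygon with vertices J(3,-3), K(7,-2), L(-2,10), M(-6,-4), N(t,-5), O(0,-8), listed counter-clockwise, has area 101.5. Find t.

0

The doubled signed area Σ (x_i y_{i+1} − x_{i+1} y_i) is linear in t.
With t=0 it equals 203; the coefficient of t is -4 (from the two edges through N).
So -4·t + 203 = 2·101.5 = 203 ⇒ t = 0.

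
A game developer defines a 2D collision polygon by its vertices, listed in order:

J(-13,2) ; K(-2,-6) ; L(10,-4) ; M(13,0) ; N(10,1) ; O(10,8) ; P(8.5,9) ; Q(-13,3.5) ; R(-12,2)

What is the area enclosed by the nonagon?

235.875

J→K: (-13)(-6) − (-2)(2) = 82
K→L: (-2)(-4) − (10)(-6) = 68
L→M: (10)(0) − (13)(-4) = 52
M→N: (13)(1) − (10)(0) = 13
N→O: (10)(8) − (10)(1) = 70
O→P: (10)(9) − (8.5)(8) = 22
P→Q: (8.5)(3.5) − (-13)(9) = 146.75
Q→R: (-13)(2) − (-12)(3.5) = 16
R→J: (-12)(2) − (-13)(2) = 2
Σ = 471.75
Area = |Σ|/2 = 235.875.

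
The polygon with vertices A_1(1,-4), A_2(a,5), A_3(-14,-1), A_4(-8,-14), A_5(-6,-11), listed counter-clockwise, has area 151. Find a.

0

The doubled signed area Σ (x_i y_{i+1} − x_{i+1} y_i) is linear in a.
With a=0 it equals 302; the coefficient of a is 3 (from the two edges through A_2).
So 3·a + 302 = 2·151 = 302 ⇒ a = 0.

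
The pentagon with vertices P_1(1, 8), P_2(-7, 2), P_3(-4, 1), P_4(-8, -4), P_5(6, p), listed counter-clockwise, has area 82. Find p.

Write out the shoelace sum; only the two edges meeting at P_5 involve p:
2·Area = [((-8)·p − 6·(-4)) + (6·8 − 1·p)] + 83
       = -9·p + 155 = 164
⇒ p = -1.

-1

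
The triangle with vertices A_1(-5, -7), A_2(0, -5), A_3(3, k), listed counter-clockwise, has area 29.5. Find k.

8

Write out the shoelace sum; only the two edges meeting at A_3 involve k:
2·Area = [(0·k − 3·(-5)) + (3·(-7) − (-5)·k)] + 25
       = 5·k + 19 = 59
⇒ k = 8.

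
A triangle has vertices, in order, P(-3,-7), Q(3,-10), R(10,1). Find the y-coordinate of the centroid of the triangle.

Apply the shoelace formula. First the cross-terms c_i = x_i·y_{i+1} − x_{i+1}·y_i:
  51, 103, -67  ⇒  2A = 87, A = 43.5.
Then Σ (y_i + y_{i+1})·c_i = -1392, so ȳ = -1392 / (6·43.5) = -16/3.

-16/3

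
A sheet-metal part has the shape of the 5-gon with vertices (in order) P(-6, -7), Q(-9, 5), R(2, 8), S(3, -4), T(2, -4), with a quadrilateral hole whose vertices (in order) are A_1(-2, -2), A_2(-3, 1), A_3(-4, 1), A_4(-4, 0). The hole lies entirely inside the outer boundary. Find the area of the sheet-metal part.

122

Outer boundary:
P→Q: (-6)(5) − (-9)(-7) = -93
Q→R: (-9)(8) − (2)(5) = -82
R→S: (2)(-4) − (3)(8) = -32
S→T: (3)(-4) − (2)(-4) = -4
T→P: (2)(-7) − (-6)(-4) = -38
Σ = -249
Area = |Σ|/2 = 124.5.
Hole:
Apply the surveyor's formula: 2A = Σ (x_i·y_{i+1} − x_{i+1}·y_i), indices taken mod 4.
Σ = (-8) + (1) + (4) + (8) = 5
Area = |Σ|/2 = 2.5.
Net area = 124.5 − 2.5 = 122.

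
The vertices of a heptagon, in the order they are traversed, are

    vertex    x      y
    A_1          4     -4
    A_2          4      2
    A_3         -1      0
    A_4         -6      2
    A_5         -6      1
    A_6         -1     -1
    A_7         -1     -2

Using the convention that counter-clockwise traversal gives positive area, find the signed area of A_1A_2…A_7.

Apply the shoelace formula: 2A = Σ (x_i·y_{i+1} − x_{i+1}·y_i), indices taken mod 7.
Σ = (24) + (2) + (-2) + (6) + (7) + (1) + (12) = 50
Signed area = Σ/2 = 25 (positive ⇒ counter-clockwise traversal).

25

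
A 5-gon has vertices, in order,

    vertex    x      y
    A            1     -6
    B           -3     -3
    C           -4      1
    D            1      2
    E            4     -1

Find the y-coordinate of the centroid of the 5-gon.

Apply Gauss's area formula. First the cross-terms c_i = x_i·y_{i+1} − x_{i+1}·y_i:
  -21, -15, -9, -9, -23  ⇒  2A = -77, A = -38.5.
Then Σ (y_i + y_{i+1})·c_i = 344, so ȳ = 344 / (6·(-38.5)) = -344/231.

-344/231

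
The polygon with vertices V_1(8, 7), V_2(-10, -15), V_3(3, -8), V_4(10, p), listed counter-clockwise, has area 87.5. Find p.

10

Write out the shoelace sum; only the two edges meeting at V_4 involve p:
2·Area = [(3·p − 10·(-8)) + (10·7 − 8·p)] + 75
       = -5·p + 225 = 175
⇒ p = 10.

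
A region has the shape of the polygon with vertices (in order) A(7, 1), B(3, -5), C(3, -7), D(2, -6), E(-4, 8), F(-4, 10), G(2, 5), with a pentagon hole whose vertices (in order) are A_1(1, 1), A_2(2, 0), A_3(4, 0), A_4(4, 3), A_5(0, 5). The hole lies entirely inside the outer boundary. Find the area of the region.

56

Outer boundary:
Cross-terms: -38, -6, -4, -8, -8, -40, -33  ⇒  Σ = -137
Area = |Σ|/2 = 68.5.
Hole:
Σ = (-2) + (0) + (12) + (20) + (-5) = 25
Area = |Σ|/2 = 12.5.
Net area = 68.5 − 12.5 = 56.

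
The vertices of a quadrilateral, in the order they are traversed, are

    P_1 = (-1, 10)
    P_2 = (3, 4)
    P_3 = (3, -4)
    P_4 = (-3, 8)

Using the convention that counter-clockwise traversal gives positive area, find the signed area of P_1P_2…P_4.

-34

Cross-terms: -34, -24, 12, -22  ⇒  Σ = -68
Signed area = Σ/2 = -34 (negative ⇒ clockwise traversal).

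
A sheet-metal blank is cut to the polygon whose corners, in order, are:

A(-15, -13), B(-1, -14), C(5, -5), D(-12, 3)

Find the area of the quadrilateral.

Σ = (197) + (75) + (-45) + (201) = 428
Area = |Σ|/2 = 214.

214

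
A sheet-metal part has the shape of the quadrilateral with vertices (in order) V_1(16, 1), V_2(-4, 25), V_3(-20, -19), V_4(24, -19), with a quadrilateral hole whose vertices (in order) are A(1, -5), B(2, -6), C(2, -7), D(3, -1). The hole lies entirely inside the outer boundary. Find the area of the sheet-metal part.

1068.5

Outer boundary:
Apply the shoelace (surveyor's) formula: 2A = Σ (x_i·y_{i+1} − x_{i+1}·y_i), indices taken mod 4.
Cross-terms: 404, 576, 836, 328  ⇒  Σ = 2144
Area = |Σ|/2 = 1072.
Hole:
A→B: (1)(-6) − (2)(-5) = 4
B→C: (2)(-7) − (2)(-6) = -2
C→D: (2)(-1) − (3)(-7) = 19
D→A: (3)(-5) − (1)(-1) = -14
Σ = 7
Area = |Σ|/2 = 3.5.
Net area = 1072 − 3.5 = 1068.5.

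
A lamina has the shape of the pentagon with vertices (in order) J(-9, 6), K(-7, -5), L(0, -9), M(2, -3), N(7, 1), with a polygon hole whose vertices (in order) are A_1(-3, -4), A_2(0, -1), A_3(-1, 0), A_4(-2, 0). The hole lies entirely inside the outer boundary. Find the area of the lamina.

Outer boundary:
Apply the shoelace formula: 2A = Σ (x_i·y_{i+1} − x_{i+1}·y_i), indices taken mod 5.
Σ = (87) + (63) + (18) + (23) + (51) = 242
Area = |Σ|/2 = 121.
Hole:
Apply the shoelace formula: 2A = Σ (x_i·y_{i+1} − x_{i+1}·y_i), indices taken mod 4.
Σ = (3) + (-1) + (0) + (8) = 10
Area = |Σ|/2 = 5.
Net area = 121 − 5 = 116.

116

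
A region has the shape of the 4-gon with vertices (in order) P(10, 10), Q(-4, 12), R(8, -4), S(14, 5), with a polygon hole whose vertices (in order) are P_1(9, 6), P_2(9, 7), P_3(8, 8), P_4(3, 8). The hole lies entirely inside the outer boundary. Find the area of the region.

127.5

Outer boundary:
Apply the shoelace formula: 2A = Σ (x_i·y_{i+1} − x_{i+1}·y_i), indices taken mod 4.
Cross-terms: 160, -80, 96, 90  ⇒  Σ = 266
Area = |Σ|/2 = 133.
Hole:
Σ = (9) + (16) + (40) + (-54) = 11
Area = |Σ|/2 = 5.5.
Net area = 133 − 5.5 = 127.5.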